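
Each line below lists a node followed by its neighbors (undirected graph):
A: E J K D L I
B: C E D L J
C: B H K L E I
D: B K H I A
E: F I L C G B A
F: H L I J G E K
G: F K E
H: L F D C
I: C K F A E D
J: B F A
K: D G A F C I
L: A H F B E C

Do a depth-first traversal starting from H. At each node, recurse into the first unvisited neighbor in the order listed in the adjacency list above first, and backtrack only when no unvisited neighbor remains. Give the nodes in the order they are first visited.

H, L, A, E, F, I, C, B, D, K, G, J

Visit H
H → L
L → A
A → E
E → F
F → I
I → C
C → B
B → D
D → K
K → G
B → J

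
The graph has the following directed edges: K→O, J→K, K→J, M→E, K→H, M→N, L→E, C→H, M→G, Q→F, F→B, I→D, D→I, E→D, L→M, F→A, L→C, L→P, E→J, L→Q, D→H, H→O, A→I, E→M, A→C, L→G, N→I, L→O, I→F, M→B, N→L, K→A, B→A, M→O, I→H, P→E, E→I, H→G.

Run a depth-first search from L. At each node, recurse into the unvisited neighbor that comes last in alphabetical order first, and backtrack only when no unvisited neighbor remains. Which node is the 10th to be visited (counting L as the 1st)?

Visit L
L → Q
Q → F
F → B
B → A
A → I
I → H
H → O
H → G
I → D
A → C
L → P
P → E
E → M
M → N
E → J
J → K

Visit order: L, Q, F, B, A, I, H, O, G, D, C, P, E, M, N, J, K

D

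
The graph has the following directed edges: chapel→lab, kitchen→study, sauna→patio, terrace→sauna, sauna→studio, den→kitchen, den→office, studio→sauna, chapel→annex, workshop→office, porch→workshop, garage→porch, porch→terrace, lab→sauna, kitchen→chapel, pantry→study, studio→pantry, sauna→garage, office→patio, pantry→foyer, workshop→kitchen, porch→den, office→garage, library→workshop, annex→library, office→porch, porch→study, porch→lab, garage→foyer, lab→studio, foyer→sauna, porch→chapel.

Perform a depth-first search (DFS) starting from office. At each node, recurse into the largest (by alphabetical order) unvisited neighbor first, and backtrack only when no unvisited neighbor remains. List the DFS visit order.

office → porch → workshop → kitchen → study → chapel → lab → studio → sauna → patio → garage → foyer → pantry → annex → library → terrace → den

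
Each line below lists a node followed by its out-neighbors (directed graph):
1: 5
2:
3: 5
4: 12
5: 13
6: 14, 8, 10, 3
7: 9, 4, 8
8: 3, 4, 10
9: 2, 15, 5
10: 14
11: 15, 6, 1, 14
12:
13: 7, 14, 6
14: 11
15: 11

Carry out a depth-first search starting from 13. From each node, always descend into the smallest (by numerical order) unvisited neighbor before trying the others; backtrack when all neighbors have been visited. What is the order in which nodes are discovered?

13 -> 6 -> 3 -> 5 -> 8 -> 4 -> 12 -> 10 -> 14 -> 11 -> 1 -> 15 -> 7 -> 9 -> 2

Visit 13
13 → 6
6 → 3
3 → 5
6 → 8
8 → 4
4 → 12
8 → 10
10 → 14
14 → 11
11 → 1
11 → 15
13 → 7
7 → 9
9 → 2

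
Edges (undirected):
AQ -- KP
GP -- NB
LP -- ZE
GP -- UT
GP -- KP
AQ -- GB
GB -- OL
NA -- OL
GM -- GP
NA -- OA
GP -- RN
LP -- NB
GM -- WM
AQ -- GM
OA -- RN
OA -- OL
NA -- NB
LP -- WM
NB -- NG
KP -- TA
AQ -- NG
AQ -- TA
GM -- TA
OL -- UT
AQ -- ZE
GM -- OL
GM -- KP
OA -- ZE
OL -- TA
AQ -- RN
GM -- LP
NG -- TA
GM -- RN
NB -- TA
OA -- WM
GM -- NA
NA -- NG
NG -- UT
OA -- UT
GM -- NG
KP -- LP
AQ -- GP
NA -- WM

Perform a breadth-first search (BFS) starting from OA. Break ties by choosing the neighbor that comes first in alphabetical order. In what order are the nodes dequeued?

OA → NA → OL → RN → UT → WM → ZE → GM → NB → NG → GB → TA → AQ → GP → LP → KP

Visit OA; enqueue NA, OL, RN, UT, WM, ZE → queue [NA, OL, RN, UT, WM, ZE]
Visit NA; enqueue GM, NB, NG → queue [OL, RN, UT, WM, ZE, GM, NB, NG]
Visit OL; enqueue GB, TA → queue [RN, UT, WM, ZE, GM, NB, NG, GB, TA]
Visit RN; enqueue AQ, GP → queue [UT, WM, ZE, GM, NB, NG, GB, TA, AQ, GP]
Visit UT → queue [WM, ZE, GM, NB, NG, GB, TA, AQ, GP]
Visit WM; enqueue LP → queue [ZE, GM, NB, NG, GB, TA, AQ, GP, LP]
Visit ZE → queue [GM, NB, NG, GB, TA, AQ, GP, LP]
Visit GM; enqueue KP → queue [NB, NG, GB, TA, AQ, GP, LP, KP]
Visit NB → queue [NG, GB, TA, AQ, GP, LP, KP]
Visit NG → queue [GB, TA, AQ, GP, LP, KP]
Visit GB → queue [TA, AQ, GP, LP, KP]
Visit TA → queue [AQ, GP, LP, KP]
Visit AQ → queue [GP, LP, KP]
Visit GP → queue [LP, KP]
Visit LP → queue [KP]
Visit KP → queue []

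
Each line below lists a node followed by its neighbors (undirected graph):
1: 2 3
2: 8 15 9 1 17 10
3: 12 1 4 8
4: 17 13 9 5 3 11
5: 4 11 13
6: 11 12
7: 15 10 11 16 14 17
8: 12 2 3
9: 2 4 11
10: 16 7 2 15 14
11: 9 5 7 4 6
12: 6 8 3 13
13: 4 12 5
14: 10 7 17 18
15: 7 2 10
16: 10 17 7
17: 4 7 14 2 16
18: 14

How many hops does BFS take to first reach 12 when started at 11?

Level 0: 11
Level 1: 4, 5, 6, 7, 9
Level 2: 2, 3, 10, 12, 13, 14, 15, 16, 17
Level 3: 1, 8, 18
12 first appears at level 2.

2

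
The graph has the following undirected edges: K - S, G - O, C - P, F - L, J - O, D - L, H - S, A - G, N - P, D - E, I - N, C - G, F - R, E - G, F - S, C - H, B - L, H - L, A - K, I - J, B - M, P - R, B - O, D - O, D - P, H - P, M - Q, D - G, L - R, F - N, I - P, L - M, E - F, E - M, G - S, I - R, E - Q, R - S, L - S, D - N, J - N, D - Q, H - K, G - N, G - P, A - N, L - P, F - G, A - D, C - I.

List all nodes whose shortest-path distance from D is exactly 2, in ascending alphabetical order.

B, C, F, H, I, J, K, M, R, S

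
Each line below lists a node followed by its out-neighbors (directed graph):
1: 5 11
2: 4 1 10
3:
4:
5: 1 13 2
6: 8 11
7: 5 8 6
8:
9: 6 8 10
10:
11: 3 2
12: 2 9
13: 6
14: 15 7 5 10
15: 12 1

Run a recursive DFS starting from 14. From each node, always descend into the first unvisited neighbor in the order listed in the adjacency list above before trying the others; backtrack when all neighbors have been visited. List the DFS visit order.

Visit 14
14 → 15
15 → 12
12 → 2
2 → 4
2 → 1
1 → 5
5 → 13
13 → 6
6 → 8
6 → 11
11 → 3
2 → 10
12 → 9
14 → 7

14, 15, 12, 2, 4, 1, 5, 13, 6, 8, 11, 3, 10, 9, 7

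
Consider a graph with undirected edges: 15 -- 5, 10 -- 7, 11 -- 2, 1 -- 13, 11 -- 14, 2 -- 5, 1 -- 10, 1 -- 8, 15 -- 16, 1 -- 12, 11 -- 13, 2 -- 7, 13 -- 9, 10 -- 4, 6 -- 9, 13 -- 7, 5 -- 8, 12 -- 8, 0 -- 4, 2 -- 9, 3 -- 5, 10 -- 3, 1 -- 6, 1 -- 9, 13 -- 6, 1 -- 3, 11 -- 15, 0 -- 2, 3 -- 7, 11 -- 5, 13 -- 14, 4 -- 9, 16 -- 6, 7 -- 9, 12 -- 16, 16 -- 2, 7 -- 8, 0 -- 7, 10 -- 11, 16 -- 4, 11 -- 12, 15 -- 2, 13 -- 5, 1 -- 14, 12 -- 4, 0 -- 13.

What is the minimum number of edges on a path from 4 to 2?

Level 0: 4
Level 1: 0, 9, 10, 12, 16
Level 2: 1, 2, 3, 6, 7, 8, 11, 13, 15
Level 3: 5, 14
2 first appears at level 2.

2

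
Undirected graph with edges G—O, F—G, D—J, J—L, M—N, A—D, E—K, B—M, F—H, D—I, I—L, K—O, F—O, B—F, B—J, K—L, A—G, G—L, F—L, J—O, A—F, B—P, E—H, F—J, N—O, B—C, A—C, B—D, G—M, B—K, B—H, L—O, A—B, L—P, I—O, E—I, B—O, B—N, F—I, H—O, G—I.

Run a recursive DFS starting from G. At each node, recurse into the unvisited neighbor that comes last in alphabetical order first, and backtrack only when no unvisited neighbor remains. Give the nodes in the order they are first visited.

Visit G
G → O
O → N
N → M
M → B
B → P
P → L
L → K
K → E
E → I
I → F
F → J
J → D
D → A
A → C
F → H

G → O → N → M → B → P → L → K → E → I → F → J → D → A → C → H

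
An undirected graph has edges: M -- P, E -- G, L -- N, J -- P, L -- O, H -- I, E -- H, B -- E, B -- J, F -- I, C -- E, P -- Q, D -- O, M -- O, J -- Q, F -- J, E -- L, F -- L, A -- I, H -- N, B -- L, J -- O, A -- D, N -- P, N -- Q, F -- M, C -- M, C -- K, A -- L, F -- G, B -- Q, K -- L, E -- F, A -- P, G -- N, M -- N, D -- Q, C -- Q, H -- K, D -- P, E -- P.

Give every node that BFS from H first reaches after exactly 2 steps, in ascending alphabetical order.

A, B, C, F, G, L, M, P, Q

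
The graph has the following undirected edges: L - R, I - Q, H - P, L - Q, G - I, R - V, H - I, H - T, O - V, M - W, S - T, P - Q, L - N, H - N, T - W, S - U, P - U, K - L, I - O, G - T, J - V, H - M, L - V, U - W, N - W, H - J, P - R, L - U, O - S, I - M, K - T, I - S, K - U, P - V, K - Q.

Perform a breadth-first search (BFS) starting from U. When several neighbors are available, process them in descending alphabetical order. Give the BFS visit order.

Visit U; enqueue W, S, P, L, K → queue [W, S, P, L, K]
Visit W; enqueue T, N, M → queue [S, P, L, K, T, N, M]
Visit S; enqueue O, I → queue [P, L, K, T, N, M, O, I]
Visit P; enqueue V, R, Q, H → queue [L, K, T, N, M, O, I, V, R, Q, H]
Visit L → queue [K, T, N, M, O, I, V, R, Q, H]
Visit K → queue [T, N, M, O, I, V, R, Q, H]
Visit T; enqueue G → queue [N, M, O, I, V, R, Q, H, G]
Visit N → queue [M, O, I, V, R, Q, H, G]
Visit M → queue [O, I, V, R, Q, H, G]
Visit O → queue [I, V, R, Q, H, G]
Visit I → queue [V, R, Q, H, G]
Visit V; enqueue J → queue [R, Q, H, G, J]
Visit R → queue [Q, H, G, J]
Visit Q → queue [H, G, J]
Visit H → queue [G, J]
Visit G → queue [J]
Visit J → queue []

U -> W -> S -> P -> L -> K -> T -> N -> M -> O -> I -> V -> R -> Q -> H -> G -> J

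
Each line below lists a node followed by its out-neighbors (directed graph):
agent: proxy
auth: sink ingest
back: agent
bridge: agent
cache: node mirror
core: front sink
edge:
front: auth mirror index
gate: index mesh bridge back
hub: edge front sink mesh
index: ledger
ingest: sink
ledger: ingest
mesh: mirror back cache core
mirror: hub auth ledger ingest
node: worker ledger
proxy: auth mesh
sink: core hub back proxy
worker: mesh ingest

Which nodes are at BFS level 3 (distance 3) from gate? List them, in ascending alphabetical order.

auth, front, hub, ingest, node, proxy, sink

Level 0: gate
Level 1: back, bridge, index, mesh
Level 2: agent, cache, core, ledger, mirror
Level 3: auth, front, hub, ingest, node, proxy, sink
Level 4: edge, worker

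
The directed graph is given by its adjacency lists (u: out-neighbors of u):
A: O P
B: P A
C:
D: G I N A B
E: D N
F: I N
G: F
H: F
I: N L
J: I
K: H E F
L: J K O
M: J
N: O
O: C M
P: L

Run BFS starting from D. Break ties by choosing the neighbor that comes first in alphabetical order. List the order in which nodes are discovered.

D, A, B, G, I, N, O, P, F, L, C, M, J, K, E, H

Visit D; enqueue A, B, G, I, N → queue [A, B, G, I, N]
Visit A; enqueue O, P → queue [B, G, I, N, O, P]
Visit B → queue [G, I, N, O, P]
Visit G; enqueue F → queue [I, N, O, P, F]
Visit I; enqueue L → queue [N, O, P, F, L]
Visit N → queue [O, P, F, L]
Visit O; enqueue C, M → queue [P, F, L, C, M]
Visit P → queue [F, L, C, M]
Visit F → queue [L, C, M]
Visit L; enqueue J, K → queue [C, M, J, K]
Visit C → queue [M, J, K]
Visit M → queue [J, K]
Visit J → queue [K]
Visit K; enqueue E, H → queue [E, H]
Visit E → queue [H]
Visit H → queue []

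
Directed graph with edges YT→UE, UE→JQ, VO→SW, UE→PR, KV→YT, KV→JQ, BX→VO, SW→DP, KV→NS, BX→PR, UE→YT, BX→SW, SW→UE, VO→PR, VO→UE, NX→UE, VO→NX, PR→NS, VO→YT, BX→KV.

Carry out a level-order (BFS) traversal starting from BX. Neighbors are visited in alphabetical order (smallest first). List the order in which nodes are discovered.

Visit BX; enqueue KV, PR, SW, VO → queue [KV, PR, SW, VO]
Visit KV; enqueue JQ, NS, YT → queue [PR, SW, VO, JQ, NS, YT]
Visit PR → queue [SW, VO, JQ, NS, YT]
Visit SW; enqueue DP, UE → queue [VO, JQ, NS, YT, DP, UE]
Visit VO; enqueue NX → queue [JQ, NS, YT, DP, UE, NX]
Visit JQ → queue [NS, YT, DP, UE, NX]
Visit NS → queue [YT, DP, UE, NX]
Visit YT → queue [DP, UE, NX]
Visit DP → queue [UE, NX]
Visit UE → queue [NX]
Visit NX → queue []

BX, KV, PR, SW, VO, JQ, NS, YT, DP, UE, NX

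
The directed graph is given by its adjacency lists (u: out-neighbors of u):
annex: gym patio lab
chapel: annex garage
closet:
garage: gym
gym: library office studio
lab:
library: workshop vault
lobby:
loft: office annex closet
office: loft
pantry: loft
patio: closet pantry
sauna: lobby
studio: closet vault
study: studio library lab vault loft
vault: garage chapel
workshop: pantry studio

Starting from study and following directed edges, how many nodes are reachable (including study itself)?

BFS from study visits: study, lab, library, loft, studio, vault, workshop, annex, closet, office, chapel, garage, pantry, gym, patio
Reachable nodes: 15 of 17 total.

15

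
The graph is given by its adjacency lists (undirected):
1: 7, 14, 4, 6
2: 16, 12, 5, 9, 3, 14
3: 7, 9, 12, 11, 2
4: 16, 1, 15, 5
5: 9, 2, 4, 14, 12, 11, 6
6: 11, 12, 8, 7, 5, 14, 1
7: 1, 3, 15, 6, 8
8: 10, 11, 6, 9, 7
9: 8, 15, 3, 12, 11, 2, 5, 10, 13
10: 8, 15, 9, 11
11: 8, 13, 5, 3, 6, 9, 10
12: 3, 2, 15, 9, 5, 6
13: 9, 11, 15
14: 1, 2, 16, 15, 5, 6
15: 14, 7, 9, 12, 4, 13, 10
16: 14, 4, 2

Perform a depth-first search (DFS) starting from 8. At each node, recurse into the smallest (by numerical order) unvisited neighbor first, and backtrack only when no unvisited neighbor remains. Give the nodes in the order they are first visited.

Visit 8
8 → 6
6 → 1
1 → 4
4 → 5
5 → 2
2 → 3
3 → 7
7 → 15
15 → 9
9 → 10
10 → 11
11 → 13
9 → 12
15 → 14
14 → 16

8 -> 6 -> 1 -> 4 -> 5 -> 2 -> 3 -> 7 -> 15 -> 9 -> 10 -> 11 -> 13 -> 12 -> 14 -> 16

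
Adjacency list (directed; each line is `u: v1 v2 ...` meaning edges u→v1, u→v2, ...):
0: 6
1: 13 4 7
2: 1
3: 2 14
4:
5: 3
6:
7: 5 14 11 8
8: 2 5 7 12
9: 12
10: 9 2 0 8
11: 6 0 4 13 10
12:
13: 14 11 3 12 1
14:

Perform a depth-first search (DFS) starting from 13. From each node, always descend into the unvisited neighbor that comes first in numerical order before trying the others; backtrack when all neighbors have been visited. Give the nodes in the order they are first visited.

13 → 1 → 4 → 7 → 5 → 3 → 2 → 14 → 8 → 12 → 11 → 0 → 6 → 10 → 9

Visit 13
13 → 1
1 → 4
1 → 7
7 → 5
5 → 3
3 → 2
3 → 14
7 → 8
8 → 12
7 → 11
11 → 0
0 → 6
11 → 10
10 → 9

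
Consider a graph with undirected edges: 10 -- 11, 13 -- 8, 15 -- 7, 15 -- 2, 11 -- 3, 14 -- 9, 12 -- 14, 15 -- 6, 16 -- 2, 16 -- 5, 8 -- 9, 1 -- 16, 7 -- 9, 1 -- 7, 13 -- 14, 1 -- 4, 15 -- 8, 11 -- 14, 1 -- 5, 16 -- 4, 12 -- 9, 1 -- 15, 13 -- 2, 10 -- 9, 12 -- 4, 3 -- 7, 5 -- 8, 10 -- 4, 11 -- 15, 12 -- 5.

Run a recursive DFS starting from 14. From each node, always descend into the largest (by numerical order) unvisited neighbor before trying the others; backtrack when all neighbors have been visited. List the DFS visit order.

Visit 14
14 → 13
13 → 8
8 → 15
15 → 11
11 → 10
10 → 9
9 → 12
12 → 5
5 → 16
16 → 4
4 → 1
1 → 7
7 → 3
16 → 2
15 → 6

14 → 13 → 8 → 15 → 11 → 10 → 9 → 12 → 5 → 16 → 4 → 1 → 7 → 3 → 2 → 6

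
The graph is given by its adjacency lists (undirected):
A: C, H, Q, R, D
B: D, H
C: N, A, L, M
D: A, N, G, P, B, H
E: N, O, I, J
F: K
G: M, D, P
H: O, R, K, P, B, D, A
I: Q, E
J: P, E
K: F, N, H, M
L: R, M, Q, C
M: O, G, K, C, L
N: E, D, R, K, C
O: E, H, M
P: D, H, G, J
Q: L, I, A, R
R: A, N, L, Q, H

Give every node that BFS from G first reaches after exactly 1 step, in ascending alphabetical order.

Level 0: G
Level 1: D, M, P
Level 2: A, B, C, H, J, K, L, N, O
Level 3: E, F, Q, R
Level 4: I

D, M, P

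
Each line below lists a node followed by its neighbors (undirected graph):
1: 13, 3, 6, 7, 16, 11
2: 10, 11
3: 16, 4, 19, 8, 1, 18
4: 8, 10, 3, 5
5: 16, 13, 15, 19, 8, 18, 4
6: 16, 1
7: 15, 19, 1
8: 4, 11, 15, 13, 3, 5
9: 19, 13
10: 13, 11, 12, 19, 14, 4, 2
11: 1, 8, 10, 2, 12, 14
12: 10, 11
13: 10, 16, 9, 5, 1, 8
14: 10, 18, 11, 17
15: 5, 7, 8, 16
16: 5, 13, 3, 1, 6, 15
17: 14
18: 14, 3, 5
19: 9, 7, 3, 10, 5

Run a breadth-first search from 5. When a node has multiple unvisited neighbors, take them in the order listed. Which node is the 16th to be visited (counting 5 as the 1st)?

14

Visit 5; enqueue 16, 13, 15, 19, 8, 18, 4 → queue [16, 13, 15, 19, 8, 18, 4]
Visit 16; enqueue 3, 1, 6 → queue [13, 15, 19, 8, 18, 4, 3, 1, 6]
Visit 13; enqueue 10, 9 → queue [15, 19, 8, 18, 4, 3, 1, 6, 10, 9]
Visit 15; enqueue 7 → queue [19, 8, 18, 4, 3, 1, 6, 10, 9, 7]
Visit 19 → queue [8, 18, 4, 3, 1, 6, 10, 9, 7]
Visit 8; enqueue 11 → queue [18, 4, 3, 1, 6, 10, 9, 7, 11]
Visit 18; enqueue 14 → queue [4, 3, 1, 6, 10, 9, 7, 11, 14]
Visit 4 → queue [3, 1, 6, 10, 9, 7, 11, 14]
Visit 3 → queue [1, 6, 10, 9, 7, 11, 14]
Visit 1 → queue [6, 10, 9, 7, 11, 14]
Visit 6 → queue [10, 9, 7, 11, 14]
Visit 10; enqueue 12, 2 → queue [9, 7, 11, 14, 12, 2]
Visit 9 → queue [7, 11, 14, 12, 2]
Visit 7 → queue [11, 14, 12, 2]
Visit 11 → queue [14, 12, 2]
Visit 14; enqueue 17 → queue [12, 2, 17]
Visit 12 → queue [2, 17]
Visit 2 → queue [17]
Visit 17 → queue []

Visit order: 5, 16, 13, 15, 19, 8, 18, 4, 3, 1, 6, 10, 9, 7, 11, 14, 12, 2, 17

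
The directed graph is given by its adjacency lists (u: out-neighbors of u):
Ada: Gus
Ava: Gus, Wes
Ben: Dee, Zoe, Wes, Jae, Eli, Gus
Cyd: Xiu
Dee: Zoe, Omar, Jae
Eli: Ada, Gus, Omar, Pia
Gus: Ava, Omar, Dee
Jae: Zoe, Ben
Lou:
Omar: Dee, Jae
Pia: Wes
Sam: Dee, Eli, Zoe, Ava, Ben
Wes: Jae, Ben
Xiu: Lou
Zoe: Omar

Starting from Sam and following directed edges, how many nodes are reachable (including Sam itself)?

12

BFS from Sam visits: Sam, Zoe, Eli, Dee, Ben, Ava, Omar, Pia, Gus, Ada, Jae, Wes
Reachable nodes: 12 of 15 total.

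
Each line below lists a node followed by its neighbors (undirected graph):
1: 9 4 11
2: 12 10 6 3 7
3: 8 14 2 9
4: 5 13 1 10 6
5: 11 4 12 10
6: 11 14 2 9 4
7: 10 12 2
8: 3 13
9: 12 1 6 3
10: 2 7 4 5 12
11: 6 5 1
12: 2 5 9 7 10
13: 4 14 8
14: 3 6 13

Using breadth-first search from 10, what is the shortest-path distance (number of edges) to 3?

2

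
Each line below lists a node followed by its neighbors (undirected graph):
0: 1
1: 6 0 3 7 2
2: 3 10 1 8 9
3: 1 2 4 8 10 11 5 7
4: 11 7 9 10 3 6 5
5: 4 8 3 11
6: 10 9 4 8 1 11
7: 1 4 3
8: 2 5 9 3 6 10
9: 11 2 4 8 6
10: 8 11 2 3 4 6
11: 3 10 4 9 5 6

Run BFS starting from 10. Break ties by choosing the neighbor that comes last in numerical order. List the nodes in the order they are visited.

Visit 10; enqueue 11, 8, 6, 4, 3, 2 → queue [11, 8, 6, 4, 3, 2]
Visit 11; enqueue 9, 5 → queue [8, 6, 4, 3, 2, 9, 5]
Visit 8 → queue [6, 4, 3, 2, 9, 5]
Visit 6; enqueue 1 → queue [4, 3, 2, 9, 5, 1]
Visit 4; enqueue 7 → queue [3, 2, 9, 5, 1, 7]
Visit 3 → queue [2, 9, 5, 1, 7]
Visit 2 → queue [9, 5, 1, 7]
Visit 9 → queue [5, 1, 7]
Visit 5 → queue [1, 7]
Visit 1; enqueue 0 → queue [7, 0]
Visit 7 → queue [0]
Visit 0 → queue []

10, 11, 8, 6, 4, 3, 2, 9, 5, 1, 7, 0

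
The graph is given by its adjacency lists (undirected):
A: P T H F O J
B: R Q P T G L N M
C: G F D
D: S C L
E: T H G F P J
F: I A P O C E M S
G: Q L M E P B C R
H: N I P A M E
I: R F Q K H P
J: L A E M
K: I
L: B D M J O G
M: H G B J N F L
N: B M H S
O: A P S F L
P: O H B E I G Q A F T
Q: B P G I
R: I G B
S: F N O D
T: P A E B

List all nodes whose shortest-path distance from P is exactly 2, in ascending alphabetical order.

C, J, K, L, M, N, R, S

Level 0: P
Level 1: A, B, E, F, G, H, I, O, Q, T
Level 2: C, J, K, L, M, N, R, S
Level 3: D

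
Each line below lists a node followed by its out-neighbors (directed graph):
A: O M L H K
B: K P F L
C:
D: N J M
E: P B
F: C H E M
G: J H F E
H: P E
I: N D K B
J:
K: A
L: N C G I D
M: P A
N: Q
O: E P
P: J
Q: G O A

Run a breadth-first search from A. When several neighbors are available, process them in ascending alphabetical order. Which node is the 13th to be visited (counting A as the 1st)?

Visit A; enqueue H, K, L, M, O → queue [H, K, L, M, O]
Visit H; enqueue E, P → queue [K, L, M, O, E, P]
Visit K → queue [L, M, O, E, P]
Visit L; enqueue C, D, G, I, N → queue [M, O, E, P, C, D, G, I, N]
Visit M → queue [O, E, P, C, D, G, I, N]
Visit O → queue [E, P, C, D, G, I, N]
Visit E; enqueue B → queue [P, C, D, G, I, N, B]
Visit P; enqueue J → queue [C, D, G, I, N, B, J]
Visit C → queue [D, G, I, N, B, J]
Visit D → queue [G, I, N, B, J]
Visit G; enqueue F → queue [I, N, B, J, F]
Visit I → queue [N, B, J, F]
Visit N; enqueue Q → queue [B, J, F, Q]
Visit B → queue [J, F, Q]
Visit J → queue [F, Q]
Visit F → queue [Q]
Visit Q → queue []

Visit order: A, H, K, L, M, O, E, P, C, D, G, I, N, B, J, F, Q

N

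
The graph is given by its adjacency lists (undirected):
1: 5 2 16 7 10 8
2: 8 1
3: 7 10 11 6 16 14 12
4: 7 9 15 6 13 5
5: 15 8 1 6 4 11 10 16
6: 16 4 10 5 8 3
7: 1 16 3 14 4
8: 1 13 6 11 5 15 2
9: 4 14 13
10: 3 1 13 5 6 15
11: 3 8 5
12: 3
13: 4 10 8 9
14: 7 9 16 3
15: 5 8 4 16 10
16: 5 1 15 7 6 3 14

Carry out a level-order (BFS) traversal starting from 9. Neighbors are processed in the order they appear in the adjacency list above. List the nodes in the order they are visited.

Visit 9; enqueue 4, 14, 13 → queue [4, 14, 13]
Visit 4; enqueue 7, 15, 6, 5 → queue [14, 13, 7, 15, 6, 5]
Visit 14; enqueue 16, 3 → queue [13, 7, 15, 6, 5, 16, 3]
Visit 13; enqueue 10, 8 → queue [7, 15, 6, 5, 16, 3, 10, 8]
Visit 7; enqueue 1 → queue [15, 6, 5, 16, 3, 10, 8, 1]
Visit 15 → queue [6, 5, 16, 3, 10, 8, 1]
Visit 6 → queue [5, 16, 3, 10, 8, 1]
Visit 5; enqueue 11 → queue [16, 3, 10, 8, 1, 11]
Visit 16 → queue [3, 10, 8, 1, 11]
Visit 3; enqueue 12 → queue [10, 8, 1, 11, 12]
Visit 10 → queue [8, 1, 11, 12]
Visit 8; enqueue 2 → queue [1, 11, 12, 2]
Visit 1 → queue [11, 12, 2]
Visit 11 → queue [12, 2]
Visit 12 → queue [2]
Visit 2 → queue []

9 4 14 13 7 15 6 5 16 3 10 8 1 11 12 2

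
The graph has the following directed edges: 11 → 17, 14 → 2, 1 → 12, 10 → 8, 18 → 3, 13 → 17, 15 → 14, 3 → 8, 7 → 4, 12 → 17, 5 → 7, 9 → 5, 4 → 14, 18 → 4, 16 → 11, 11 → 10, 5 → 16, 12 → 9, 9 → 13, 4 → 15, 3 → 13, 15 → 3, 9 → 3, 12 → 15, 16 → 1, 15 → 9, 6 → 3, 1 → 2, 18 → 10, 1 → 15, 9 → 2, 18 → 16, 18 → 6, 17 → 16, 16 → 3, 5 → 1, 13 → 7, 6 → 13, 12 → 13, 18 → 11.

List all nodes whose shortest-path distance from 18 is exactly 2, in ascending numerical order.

Level 0: 18
Level 1: 3, 4, 6, 10, 11, 16
Level 2: 1, 8, 13, 14, 15, 17
Level 3: 2, 7, 9, 12
Level 4: 5

1, 8, 13, 14, 15, 17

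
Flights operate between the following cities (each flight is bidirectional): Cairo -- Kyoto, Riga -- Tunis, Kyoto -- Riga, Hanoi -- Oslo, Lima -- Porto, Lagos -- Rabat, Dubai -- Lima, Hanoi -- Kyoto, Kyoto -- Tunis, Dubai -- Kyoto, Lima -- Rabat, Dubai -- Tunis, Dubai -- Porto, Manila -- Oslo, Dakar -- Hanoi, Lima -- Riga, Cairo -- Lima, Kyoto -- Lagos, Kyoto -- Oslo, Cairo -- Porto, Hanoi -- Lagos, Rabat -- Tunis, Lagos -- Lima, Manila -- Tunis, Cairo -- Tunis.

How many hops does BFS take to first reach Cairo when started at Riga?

Level 0: Riga
Level 1: Kyoto, Lima, Tunis
Level 2: Cairo, Dubai, Hanoi, Lagos, Manila, Oslo, Porto, Rabat
Level 3: Dakar
Cairo first appears at level 2.

2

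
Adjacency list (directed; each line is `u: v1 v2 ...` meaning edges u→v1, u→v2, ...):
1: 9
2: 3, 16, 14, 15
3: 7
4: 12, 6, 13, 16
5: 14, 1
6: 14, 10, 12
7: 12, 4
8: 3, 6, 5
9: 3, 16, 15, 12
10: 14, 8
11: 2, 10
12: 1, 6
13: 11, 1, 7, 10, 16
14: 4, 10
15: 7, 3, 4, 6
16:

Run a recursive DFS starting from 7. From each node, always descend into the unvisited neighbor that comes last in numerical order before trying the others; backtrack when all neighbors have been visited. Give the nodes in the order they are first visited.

7 -> 12 -> 6 -> 14 -> 10 -> 8 -> 5 -> 1 -> 9 -> 16 -> 15 -> 4 -> 13 -> 11 -> 2 -> 3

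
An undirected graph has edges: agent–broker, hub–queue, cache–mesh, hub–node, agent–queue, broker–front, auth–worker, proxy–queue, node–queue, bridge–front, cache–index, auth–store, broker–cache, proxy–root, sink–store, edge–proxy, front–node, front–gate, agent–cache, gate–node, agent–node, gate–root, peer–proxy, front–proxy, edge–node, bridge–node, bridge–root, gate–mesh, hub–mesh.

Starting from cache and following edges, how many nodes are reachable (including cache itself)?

BFS from cache visits: cache, agent, broker, index, mesh, node, queue, front, gate, hub, bridge, edge, proxy, root, peer
Reachable nodes: 15 of 19 total.

15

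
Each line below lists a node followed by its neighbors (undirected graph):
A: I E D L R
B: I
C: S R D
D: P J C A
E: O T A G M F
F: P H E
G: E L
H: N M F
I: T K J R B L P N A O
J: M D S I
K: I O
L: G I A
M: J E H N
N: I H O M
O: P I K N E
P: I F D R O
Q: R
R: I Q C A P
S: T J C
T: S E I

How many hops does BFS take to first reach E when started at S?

2

Level 0: S
Level 1: C, J, T
Level 2: D, E, I, M, R
Level 3: A, B, F, G, H, K, L, N, O, P, Q
E first appears at level 2.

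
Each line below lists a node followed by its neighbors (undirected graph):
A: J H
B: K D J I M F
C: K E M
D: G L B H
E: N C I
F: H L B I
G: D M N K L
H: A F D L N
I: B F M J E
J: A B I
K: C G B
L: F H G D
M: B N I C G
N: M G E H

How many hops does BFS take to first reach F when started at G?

2

Level 0: G
Level 1: D, K, L, M, N
Level 2: B, C, E, F, H, I
Level 3: A, J
F first appears at level 2.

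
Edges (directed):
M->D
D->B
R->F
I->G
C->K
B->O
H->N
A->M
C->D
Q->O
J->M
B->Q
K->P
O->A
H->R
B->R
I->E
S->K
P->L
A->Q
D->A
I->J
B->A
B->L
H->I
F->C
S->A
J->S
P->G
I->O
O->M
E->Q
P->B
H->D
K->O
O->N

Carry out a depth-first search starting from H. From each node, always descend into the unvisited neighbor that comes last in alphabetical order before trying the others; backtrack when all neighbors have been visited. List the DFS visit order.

Visit H
H → R
R → F
F → C
C → K
K → P
P → L
P → G
P → B
B → Q
Q → O
O → N
O → M
M → D
D → A
H → I
I → J
J → S
I → E

H, R, F, C, K, P, L, G, B, Q, O, N, M, D, A, I, J, S, E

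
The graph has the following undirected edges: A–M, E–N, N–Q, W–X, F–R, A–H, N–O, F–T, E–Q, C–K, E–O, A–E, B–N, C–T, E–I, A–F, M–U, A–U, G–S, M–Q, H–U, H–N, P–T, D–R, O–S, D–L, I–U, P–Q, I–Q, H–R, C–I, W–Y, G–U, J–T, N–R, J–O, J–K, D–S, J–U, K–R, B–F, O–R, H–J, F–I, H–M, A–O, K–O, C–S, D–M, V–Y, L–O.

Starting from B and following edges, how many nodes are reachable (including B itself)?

BFS from B visits: B, N, F, R, Q, O, H, E, T, I, A, K, D, P, M, S, L, J, U, C, G
Reachable nodes: 21 of 25 total.

21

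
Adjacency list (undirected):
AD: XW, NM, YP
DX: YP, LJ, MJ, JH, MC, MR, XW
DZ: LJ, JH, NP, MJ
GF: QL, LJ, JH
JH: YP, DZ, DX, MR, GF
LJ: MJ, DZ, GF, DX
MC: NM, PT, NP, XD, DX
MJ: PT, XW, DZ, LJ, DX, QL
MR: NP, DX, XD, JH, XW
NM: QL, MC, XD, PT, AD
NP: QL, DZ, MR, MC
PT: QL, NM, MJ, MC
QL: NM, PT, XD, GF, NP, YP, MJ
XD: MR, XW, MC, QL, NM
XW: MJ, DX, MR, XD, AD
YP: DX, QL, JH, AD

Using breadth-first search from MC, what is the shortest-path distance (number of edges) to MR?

Level 0: MC
Level 1: DX, NM, NP, PT, XD
Level 2: AD, DZ, JH, LJ, MJ, MR, QL, XW, YP
Level 3: GF
MR first appears at level 2.

2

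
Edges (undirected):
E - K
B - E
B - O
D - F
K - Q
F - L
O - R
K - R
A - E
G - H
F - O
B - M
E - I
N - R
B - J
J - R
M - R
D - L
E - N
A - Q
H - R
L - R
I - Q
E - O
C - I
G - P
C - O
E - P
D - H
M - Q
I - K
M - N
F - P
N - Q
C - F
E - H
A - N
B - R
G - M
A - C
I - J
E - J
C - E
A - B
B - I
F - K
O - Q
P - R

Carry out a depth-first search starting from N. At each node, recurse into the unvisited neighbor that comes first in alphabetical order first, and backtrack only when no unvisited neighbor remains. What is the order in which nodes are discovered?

N, A, B, E, C, F, D, H, G, M, Q, I, J, R, K, L, O, P

Visit N
N → A
A → B
B → E
E → C
C → F
F → D
D → H
H → G
G → M
M → Q
Q → I
I → J
J → R
R → K
R → L
R → O
R → P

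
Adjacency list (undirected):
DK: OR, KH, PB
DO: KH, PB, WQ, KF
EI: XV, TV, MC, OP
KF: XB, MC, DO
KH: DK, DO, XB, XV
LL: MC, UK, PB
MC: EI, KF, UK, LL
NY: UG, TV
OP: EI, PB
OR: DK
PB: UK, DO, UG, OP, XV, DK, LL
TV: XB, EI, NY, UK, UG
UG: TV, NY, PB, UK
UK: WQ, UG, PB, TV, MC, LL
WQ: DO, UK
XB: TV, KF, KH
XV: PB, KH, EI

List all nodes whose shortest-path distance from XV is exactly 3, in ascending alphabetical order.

Level 0: XV
Level 1: EI, KH, PB
Level 2: DK, DO, LL, MC, OP, TV, UG, UK, XB
Level 3: KF, NY, OR, WQ

KF, NY, OR, WQ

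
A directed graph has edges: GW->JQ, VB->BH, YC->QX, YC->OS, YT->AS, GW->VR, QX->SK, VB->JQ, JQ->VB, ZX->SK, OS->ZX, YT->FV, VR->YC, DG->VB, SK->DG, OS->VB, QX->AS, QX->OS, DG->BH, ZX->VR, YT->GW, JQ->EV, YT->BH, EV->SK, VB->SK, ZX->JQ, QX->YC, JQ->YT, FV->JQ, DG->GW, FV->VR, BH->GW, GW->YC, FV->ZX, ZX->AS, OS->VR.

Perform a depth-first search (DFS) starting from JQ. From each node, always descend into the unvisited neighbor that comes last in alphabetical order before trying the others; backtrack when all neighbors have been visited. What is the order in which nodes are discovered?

Visit JQ
JQ → YT
YT → GW
GW → YC
YC → QX
QX → SK
SK → DG
DG → VB
VB → BH
QX → OS
OS → ZX
ZX → VR
ZX → AS
YT → FV
JQ → EV

JQ → YT → GW → YC → QX → SK → DG → VB → BH → OS → ZX → VR → AS → FV → EV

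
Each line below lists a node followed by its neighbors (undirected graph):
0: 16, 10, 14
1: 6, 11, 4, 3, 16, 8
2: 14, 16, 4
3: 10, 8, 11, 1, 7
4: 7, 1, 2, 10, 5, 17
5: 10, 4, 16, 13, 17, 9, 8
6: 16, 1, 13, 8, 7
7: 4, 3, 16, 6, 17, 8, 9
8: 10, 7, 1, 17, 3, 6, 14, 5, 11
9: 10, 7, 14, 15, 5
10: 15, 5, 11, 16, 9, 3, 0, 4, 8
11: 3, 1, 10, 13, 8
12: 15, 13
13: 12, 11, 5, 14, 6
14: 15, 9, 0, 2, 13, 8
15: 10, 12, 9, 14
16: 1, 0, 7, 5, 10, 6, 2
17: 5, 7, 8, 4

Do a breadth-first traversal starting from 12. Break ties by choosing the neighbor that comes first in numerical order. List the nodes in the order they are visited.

Visit 12; enqueue 13, 15 → queue [13, 15]
Visit 13; enqueue 5, 6, 11, 14 → queue [15, 5, 6, 11, 14]
Visit 15; enqueue 9, 10 → queue [5, 6, 11, 14, 9, 10]
Visit 5; enqueue 4, 8, 16, 17 → queue [6, 11, 14, 9, 10, 4, 8, 16, 17]
Visit 6; enqueue 1, 7 → queue [11, 14, 9, 10, 4, 8, 16, 17, 1, 7]
Visit 11; enqueue 3 → queue [14, 9, 10, 4, 8, 16, 17, 1, 7, 3]
Visit 14; enqueue 0, 2 → queue [9, 10, 4, 8, 16, 17, 1, 7, 3, 0, 2]
Visit 9 → queue [10, 4, 8, 16, 17, 1, 7, 3, 0, 2]
Visit 10 → queue [4, 8, 16, 17, 1, 7, 3, 0, 2]
Visit 4 → queue [8, 16, 17, 1, 7, 3, 0, 2]
Visit 8 → queue [16, 17, 1, 7, 3, 0, 2]
Visit 16 → queue [17, 1, 7, 3, 0, 2]
Visit 17 → queue [1, 7, 3, 0, 2]
Visit 1 → queue [7, 3, 0, 2]
Visit 7 → queue [3, 0, 2]
Visit 3 → queue [0, 2]
Visit 0 → queue [2]
Visit 2 → queue []

12 -> 13 -> 15 -> 5 -> 6 -> 11 -> 14 -> 9 -> 10 -> 4 -> 8 -> 16 -> 17 -> 1 -> 7 -> 3 -> 0 -> 2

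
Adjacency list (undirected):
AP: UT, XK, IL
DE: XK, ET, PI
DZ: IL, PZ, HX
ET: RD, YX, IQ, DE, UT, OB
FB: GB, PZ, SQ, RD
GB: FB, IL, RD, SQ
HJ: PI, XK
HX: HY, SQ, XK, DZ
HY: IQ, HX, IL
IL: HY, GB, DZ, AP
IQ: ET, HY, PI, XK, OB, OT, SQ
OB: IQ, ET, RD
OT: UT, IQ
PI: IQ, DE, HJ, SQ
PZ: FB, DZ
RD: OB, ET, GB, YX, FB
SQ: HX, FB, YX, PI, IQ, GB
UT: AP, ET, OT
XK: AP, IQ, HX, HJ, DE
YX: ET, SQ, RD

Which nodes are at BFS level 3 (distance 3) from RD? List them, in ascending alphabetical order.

Level 0: RD
Level 1: ET, FB, GB, OB, YX
Level 2: DE, IL, IQ, PZ, SQ, UT
Level 3: AP, DZ, HX, HY, OT, PI, XK
Level 4: HJ

AP, DZ, HX, HY, OT, PI, XK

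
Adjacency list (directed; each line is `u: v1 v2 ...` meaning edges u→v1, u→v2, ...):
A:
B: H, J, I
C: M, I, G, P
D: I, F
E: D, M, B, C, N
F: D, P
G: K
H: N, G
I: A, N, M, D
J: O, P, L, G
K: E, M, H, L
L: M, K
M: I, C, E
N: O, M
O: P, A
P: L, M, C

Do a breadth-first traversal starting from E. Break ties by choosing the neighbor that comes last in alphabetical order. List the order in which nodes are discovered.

E -> N -> M -> D -> C -> B -> O -> I -> F -> P -> G -> J -> H -> A -> L -> K

Visit E; enqueue N, M, D, C, B → queue [N, M, D, C, B]
Visit N; enqueue O → queue [M, D, C, B, O]
Visit M; enqueue I → queue [D, C, B, O, I]
Visit D; enqueue F → queue [C, B, O, I, F]
Visit C; enqueue P, G → queue [B, O, I, F, P, G]
Visit B; enqueue J, H → queue [O, I, F, P, G, J, H]
Visit O; enqueue A → queue [I, F, P, G, J, H, A]
Visit I → queue [F, P, G, J, H, A]
Visit F → queue [P, G, J, H, A]
Visit P; enqueue L → queue [G, J, H, A, L]
Visit G; enqueue K → queue [J, H, A, L, K]
Visit J → queue [H, A, L, K]
Visit H → queue [A, L, K]
Visit A → queue [L, K]
Visit L → queue [K]
Visit K → queue []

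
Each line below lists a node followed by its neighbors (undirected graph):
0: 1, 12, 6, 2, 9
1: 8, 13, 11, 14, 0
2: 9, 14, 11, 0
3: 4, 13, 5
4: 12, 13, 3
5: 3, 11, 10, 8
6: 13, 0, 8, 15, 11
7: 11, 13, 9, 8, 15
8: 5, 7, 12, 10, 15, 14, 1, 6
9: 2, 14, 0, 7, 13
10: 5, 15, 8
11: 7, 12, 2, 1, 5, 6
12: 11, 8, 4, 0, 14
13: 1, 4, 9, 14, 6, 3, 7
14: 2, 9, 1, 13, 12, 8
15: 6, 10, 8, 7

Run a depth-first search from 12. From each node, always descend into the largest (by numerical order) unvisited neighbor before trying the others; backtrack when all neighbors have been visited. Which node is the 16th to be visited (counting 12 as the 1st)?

1

Visit 12
12 → 14
14 → 13
13 → 9
9 → 7
7 → 15
15 → 10
10 → 8
8 → 6
6 → 11
11 → 5
5 → 3
3 → 4
11 → 2
2 → 0
0 → 1

Visit order: 12, 14, 13, 9, 7, 15, 10, 8, 6, 11, 5, 3, 4, 2, 0, 1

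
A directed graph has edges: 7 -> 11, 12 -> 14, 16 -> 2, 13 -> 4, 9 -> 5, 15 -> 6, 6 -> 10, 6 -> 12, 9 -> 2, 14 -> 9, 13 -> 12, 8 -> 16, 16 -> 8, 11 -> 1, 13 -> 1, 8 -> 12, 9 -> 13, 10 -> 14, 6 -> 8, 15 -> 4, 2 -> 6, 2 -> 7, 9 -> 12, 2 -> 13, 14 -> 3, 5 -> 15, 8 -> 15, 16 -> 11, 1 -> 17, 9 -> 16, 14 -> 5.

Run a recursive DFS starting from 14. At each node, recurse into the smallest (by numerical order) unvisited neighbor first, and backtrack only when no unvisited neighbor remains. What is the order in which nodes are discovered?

14 3 5 15 4 6 8 12 16 2 7 11 1 17 13 10 9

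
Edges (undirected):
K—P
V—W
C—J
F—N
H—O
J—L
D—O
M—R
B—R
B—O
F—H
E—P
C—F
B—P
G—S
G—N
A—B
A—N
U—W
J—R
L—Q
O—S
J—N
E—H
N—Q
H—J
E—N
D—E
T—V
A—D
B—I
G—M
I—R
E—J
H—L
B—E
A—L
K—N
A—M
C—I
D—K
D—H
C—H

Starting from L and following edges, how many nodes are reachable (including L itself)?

BFS from L visits: L, A, H, J, Q, B, D, M, N, C, E, F, O, R, I, P, K, G, S
Reachable nodes: 19 of 23 total.

19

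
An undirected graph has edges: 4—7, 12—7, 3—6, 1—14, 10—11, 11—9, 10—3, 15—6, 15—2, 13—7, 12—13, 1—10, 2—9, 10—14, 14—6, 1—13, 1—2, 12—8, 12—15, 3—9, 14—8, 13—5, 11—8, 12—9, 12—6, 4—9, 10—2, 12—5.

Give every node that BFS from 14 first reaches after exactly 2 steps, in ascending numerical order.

2, 3, 11, 12, 13, 15

Level 0: 14
Level 1: 1, 6, 8, 10
Level 2: 2, 3, 11, 12, 13, 15
Level 3: 5, 7, 9
Level 4: 4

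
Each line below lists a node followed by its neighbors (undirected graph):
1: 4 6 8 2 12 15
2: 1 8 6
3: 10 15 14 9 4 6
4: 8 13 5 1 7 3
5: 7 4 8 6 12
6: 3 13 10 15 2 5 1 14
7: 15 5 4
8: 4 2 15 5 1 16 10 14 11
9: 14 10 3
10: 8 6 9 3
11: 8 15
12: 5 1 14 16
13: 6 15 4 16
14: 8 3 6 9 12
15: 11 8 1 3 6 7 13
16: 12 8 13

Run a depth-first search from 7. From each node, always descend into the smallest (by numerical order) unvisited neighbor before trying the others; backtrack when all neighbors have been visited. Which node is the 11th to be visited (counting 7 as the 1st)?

12

Visit 7
7 → 4
4 → 1
1 → 2
2 → 6
6 → 3
3 → 9
9 → 10
10 → 8
8 → 5
5 → 12
12 → 14
12 → 16
16 → 13
13 → 15
15 → 11

Visit order: 7, 4, 1, 2, 6, 3, 9, 10, 8, 5, 12, 14, 16, 13, 15, 11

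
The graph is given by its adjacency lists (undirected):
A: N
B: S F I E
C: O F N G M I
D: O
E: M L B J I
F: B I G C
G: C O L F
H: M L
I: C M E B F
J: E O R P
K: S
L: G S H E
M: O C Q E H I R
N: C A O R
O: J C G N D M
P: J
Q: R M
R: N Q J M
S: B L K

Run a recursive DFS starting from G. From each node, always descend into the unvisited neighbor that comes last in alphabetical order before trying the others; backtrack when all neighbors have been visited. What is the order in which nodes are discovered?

Visit G
G → O
O → N
N → R
R → Q
Q → M
M → I
I → F
F → C
F → B
B → S
S → L
L → H
L → E
E → J
J → P
S → K
N → A
O → D

G → O → N → R → Q → M → I → F → C → B → S → L → H → E → J → P → K → A → D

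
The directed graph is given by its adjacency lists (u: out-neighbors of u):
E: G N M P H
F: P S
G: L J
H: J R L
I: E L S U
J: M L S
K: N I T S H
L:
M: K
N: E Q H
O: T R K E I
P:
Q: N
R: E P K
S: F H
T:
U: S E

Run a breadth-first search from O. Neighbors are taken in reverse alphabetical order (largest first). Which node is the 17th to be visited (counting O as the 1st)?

J

Visit O; enqueue T, R, K, I, E → queue [T, R, K, I, E]
Visit T → queue [R, K, I, E]
Visit R; enqueue P → queue [K, I, E, P]
Visit K; enqueue S, N, H → queue [I, E, P, S, N, H]
Visit I; enqueue U, L → queue [E, P, S, N, H, U, L]
Visit E; enqueue M, G → queue [P, S, N, H, U, L, M, G]
Visit P → queue [S, N, H, U, L, M, G]
Visit S; enqueue F → queue [N, H, U, L, M, G, F]
Visit N; enqueue Q → queue [H, U, L, M, G, F, Q]
Visit H; enqueue J → queue [U, L, M, G, F, Q, J]
Visit U → queue [L, M, G, F, Q, J]
Visit L → queue [M, G, F, Q, J]
Visit M → queue [G, F, Q, J]
Visit G → queue [F, Q, J]
Visit F → queue [Q, J]
Visit Q → queue [J]
Visit J → queue []

Visit order: O, T, R, K, I, E, P, S, N, H, U, L, M, G, F, Q, J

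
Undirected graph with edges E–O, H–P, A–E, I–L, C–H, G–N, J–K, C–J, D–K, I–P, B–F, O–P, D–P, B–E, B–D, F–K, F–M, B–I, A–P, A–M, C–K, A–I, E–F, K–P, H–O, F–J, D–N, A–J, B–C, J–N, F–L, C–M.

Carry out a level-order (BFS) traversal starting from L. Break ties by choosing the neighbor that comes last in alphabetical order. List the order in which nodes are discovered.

L -> I -> F -> P -> B -> A -> M -> K -> J -> E -> O -> H -> D -> C -> N -> G

Visit L; enqueue I, F → queue [I, F]
Visit I; enqueue P, B, A → queue [F, P, B, A]
Visit F; enqueue M, K, J, E → queue [P, B, A, M, K, J, E]
Visit P; enqueue O, H, D → queue [B, A, M, K, J, E, O, H, D]
Visit B; enqueue C → queue [A, M, K, J, E, O, H, D, C]
Visit A → queue [M, K, J, E, O, H, D, C]
Visit M → queue [K, J, E, O, H, D, C]
Visit K → queue [J, E, O, H, D, C]
Visit J; enqueue N → queue [E, O, H, D, C, N]
Visit E → queue [O, H, D, C, N]
Visit O → queue [H, D, C, N]
Visit H → queue [D, C, N]
Visit D → queue [C, N]
Visit C → queue [N]
Visit N; enqueue G → queue [G]
Visit G → queue []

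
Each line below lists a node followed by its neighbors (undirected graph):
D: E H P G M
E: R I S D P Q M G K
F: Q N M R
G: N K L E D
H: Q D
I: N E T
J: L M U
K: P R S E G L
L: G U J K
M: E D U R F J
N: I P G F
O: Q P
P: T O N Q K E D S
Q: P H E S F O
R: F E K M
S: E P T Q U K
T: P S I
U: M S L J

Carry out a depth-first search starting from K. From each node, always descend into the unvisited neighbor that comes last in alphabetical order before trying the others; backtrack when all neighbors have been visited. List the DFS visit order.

Visit K
K → S
S → U
U → M
M → R
R → F
F → Q
Q → P
P → T
T → I
I → N
N → G
G → L
L → J
G → E
E → D
D → H
P → O

K -> S -> U -> M -> R -> F -> Q -> P -> T -> I -> N -> G -> L -> J -> E -> D -> H -> O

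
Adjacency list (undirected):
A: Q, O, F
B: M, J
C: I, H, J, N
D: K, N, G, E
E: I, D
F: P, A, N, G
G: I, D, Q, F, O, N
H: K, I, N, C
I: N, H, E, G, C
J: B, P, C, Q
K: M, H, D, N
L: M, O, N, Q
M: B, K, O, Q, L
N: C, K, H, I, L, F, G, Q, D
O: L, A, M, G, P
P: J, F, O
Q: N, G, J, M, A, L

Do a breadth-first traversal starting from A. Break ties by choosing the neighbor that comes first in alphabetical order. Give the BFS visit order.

Visit A; enqueue F, O, Q → queue [F, O, Q]
Visit F; enqueue G, N, P → queue [O, Q, G, N, P]
Visit O; enqueue L, M → queue [Q, G, N, P, L, M]
Visit Q; enqueue J → queue [G, N, P, L, M, J]
Visit G; enqueue D, I → queue [N, P, L, M, J, D, I]
Visit N; enqueue C, H, K → queue [P, L, M, J, D, I, C, H, K]
Visit P → queue [L, M, J, D, I, C, H, K]
Visit L → queue [M, J, D, I, C, H, K]
Visit M; enqueue B → queue [J, D, I, C, H, K, B]
Visit J → queue [D, I, C, H, K, B]
Visit D; enqueue E → queue [I, C, H, K, B, E]
Visit I → queue [C, H, K, B, E]
Visit C → queue [H, K, B, E]
Visit H → queue [K, B, E]
Visit K → queue [B, E]
Visit B → queue [E]
Visit E → queue []

A F O Q G N P L M J D I C H K B E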